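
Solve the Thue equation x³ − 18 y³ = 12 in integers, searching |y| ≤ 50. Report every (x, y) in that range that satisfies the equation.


The equation is x³ - 18y³ = 12. For fixed y, x³ = 18·y³ + 12, so a solution requires the RHS to be a perfect cube.
Strategy: iterate y from -50 to 50, compute RHS = 18·y³ + 12, and check whether it is a (positive or negative) perfect cube.
Check small values of y:
  y = 0: RHS = 12 is not a perfect cube.
  y = 1: RHS = 30 is not a perfect cube.
  y = -1: RHS = -6 is not a perfect cube.
  y = 2: RHS = 156 is not a perfect cube.
  y = -2: RHS = -132 is not a perfect cube.
  y = 3: RHS = 498 is not a perfect cube.
  y = -3: RHS = -474 is not a perfect cube.
Continuing the search up to |y| = 50 finds no solutions either.
No (x, y) in the scanned range satisfies the equation.

No integer solutions with |y| ≤ 50.


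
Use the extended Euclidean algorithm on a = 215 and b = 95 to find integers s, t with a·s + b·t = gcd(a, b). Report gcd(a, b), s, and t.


Euclidean algorithm on (215, 95) — divide until remainder is 0:
  215 = 2 · 95 + 25
  95 = 3 · 25 + 20
  25 = 1 · 20 + 5
  20 = 4 · 5 + 0
gcd(215, 95) = 5.
Track Bezout coefficients alongside the remainders: start with r₀ = 215 = a·1 + b·0 (s = 1, t = 0) and r₁ = 95 = a·0 + b·1 (s = 0, t = 1); each new remainder r_{k+1} = r_{k-1} − q_k·r_k inherits s_{k+1} = s_{k-1} − q_k·s_k, t_{k+1} = t_{k-1} − q_k·t_k, so r_k = a·s_k + b·t_k at every step:
  q = 2: r = 25, s = 1 − 2·0 = 1, t = 0 − 2·1 = -2  (check: 215·1 + 95·(-2) = 25)
  q = 3: r = 20, s = 0 − 3·1 = -3, t = 1 − 3·(-2) = 7  (check: 215·(-3) + 95·7 = 20)
  q = 1: r = 5, s = 1 − 1·(-3) = 4, t = -2 − 1·7 = -9  (check: 215·4 + 95·(-9) = 5)
The row with r = 5 (the gcd) gives the Bezout coefficients s = 4, t = -9.
Result: 215 · (4) + 95 · (-9) = 5.

gcd(215, 95) = 5; s = 4, t = -9 (check: 215·4 + 95·(-9) = 5).


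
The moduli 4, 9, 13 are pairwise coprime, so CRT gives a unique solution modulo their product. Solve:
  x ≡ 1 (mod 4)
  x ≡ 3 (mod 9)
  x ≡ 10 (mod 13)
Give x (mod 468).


Moduli 4, 9, 13 are pairwise coprime; by CRT there is a unique solution modulo M = 4 · 9 · 13 = 468.
Solve pairwise, accumulating the modulus:
  Start with x ≡ 1 (mod 4).
  Combine with x ≡ 3 (mod 9): since gcd(4, 9) = 1, we get a unique residue mod 36.
    Write x = 1 + 4·t and substitute into x ≡ 3 (mod 9): 4·t ≡ 3 − 1 = 2 (mod 9).
    The inverse of 4 mod 9 is 7 (since 4·7 = 28 = 3·9 + 1), so t ≡ 7·2 = 14 ≡ 5 (mod 9).
    Then x = 1 + 4·5 = 21, valid modulo lcm(4, 9) = 36: x ≡ 21 (mod 36).
  Combine with x ≡ 10 (mod 13): since gcd(36, 13) = 1, we get a unique residue mod 468.
    Write x = 21 + 36·t and substitute into x ≡ 10 (mod 13): 36·t ≡ 10 − 21 = -11 (mod 13).
    Reduce coefficients mod 13: 10·t ≡ 2 (mod 13).
    The inverse of 10 mod 13 is 4 (since 10·4 = 40 = 3·13 + 1), so t ≡ 4·2 = 8 ≡ 8 (mod 13).
    Then x = 21 + 36·8 = 309, valid modulo lcm(36, 13) = 468: x ≡ 309 (mod 468).
Verify: 309 mod 4 = 1 ✓, 309 mod 9 = 3 ✓, 309 mod 13 = 10 ✓.

x ≡ 309 (mod 468).


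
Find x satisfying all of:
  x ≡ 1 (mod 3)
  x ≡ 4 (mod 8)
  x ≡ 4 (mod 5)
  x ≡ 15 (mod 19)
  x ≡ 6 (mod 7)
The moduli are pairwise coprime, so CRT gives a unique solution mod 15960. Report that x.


Product of moduli M = 3 · 8 · 5 · 19 · 7 = 15960.
Merge one congruence at a time:
  Start: x ≡ 1 (mod 3).
  Combine with x ≡ 4 (mod 8); new modulus lcm = 24.
    Write x = 1 + 3·t and substitute into x ≡ 4 (mod 8): 3·t ≡ 4 − 1 = 3 (mod 8).
    The inverse of 3 mod 8 is 3 (since 3·3 = 9 = 1·8 + 1), so t ≡ 3·3 = 9 ≡ 1 (mod 8).
    Then x = 1 + 3·1 = 4, valid modulo lcm(3, 8) = 24: x ≡ 4 (mod 24).
  Combine with x ≡ 4 (mod 5); new modulus lcm = 120.
    Write x = 4 + 24·t and substitute into x ≡ 4 (mod 5): 24·t ≡ 4 − 4 = 0 (mod 5).
    Reduce coefficients mod 5: 4·t ≡ 0 (mod 5).
    The inverse of 4 mod 5 is 4 (since 4·4 = 16 = 3·5 + 1), so t ≡ 4·0 = 0 ≡ 0 (mod 5).
    Then x = 4 + 24·0 = 4, valid modulo lcm(24, 5) = 120: x ≡ 4 (mod 120).
  Combine with x ≡ 15 (mod 19); new modulus lcm = 2280.
    Write x = 4 + 120·t and substitute into x ≡ 15 (mod 19): 120·t ≡ 15 − 4 = 11 (mod 19).
    Reduce coefficients mod 19: 6·t ≡ 11 (mod 19).
    The inverse of 6 mod 19 is 16 (since 6·16 = 96 = 5·19 + 1), so t ≡ 16·11 = 176 ≡ 5 (mod 19).
    Then x = 4 + 120·5 = 604, valid modulo lcm(120, 19) = 2280: x ≡ 604 (mod 2280).
  Combine with x ≡ 6 (mod 7); new modulus lcm = 15960.
    Write x = 604 + 2280·t and substitute into x ≡ 6 (mod 7): 2280·t ≡ 6 − 604 = -598 (mod 7).
    Reduce coefficients mod 7: 5·t ≡ 4 (mod 7).
    The inverse of 5 mod 7 is 3 (since 5·3 = 15 = 2·7 + 1), so t ≡ 3·4 = 12 ≡ 5 (mod 7).
    Then x = 604 + 2280·5 = 12004, valid modulo lcm(2280, 7) = 15960: x ≡ 12004 (mod 15960).
Verify against each original: 12004 mod 3 = 1, 12004 mod 8 = 4, 12004 mod 5 = 4, 12004 mod 19 = 15, 12004 mod 7 = 6.

x ≡ 12004 (mod 15960).


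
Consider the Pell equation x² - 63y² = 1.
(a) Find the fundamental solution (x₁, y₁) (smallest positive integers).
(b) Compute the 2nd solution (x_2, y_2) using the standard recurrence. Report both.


Step 1: Find the fundamental solution (x₁, y₁) of x² - 63y² = 1.
  Expand √63 as a continued fraction. a₀ = ⌊√63⌋ = 7; iterate m_{k+1} = d_k·a_k − m_k, d_{k+1} = (63 − m_{k+1}²)/d_k, a_{k+1} = ⌊(a₀ + m_{k+1})/d_{k+1}⌋ (starting m₀ = 0, d₀ = 1), with convergents p_k = a_k·p_{k-1} + p_{k-2}, q_k = a_k·q_{k-1} + q_{k-2} (p₋₁ = 1, q₋₁ = 0):
  k = 0: a₀ = 7; p₀/q₀ = 7/1; p₀² − 63·q₀² = 49 − 63 = -14.
  k = 1: m = 7, d = 14, a = ⌊(7 + 7)/14⌋ = 1; p/q = (1·7 + 1)/(1·1 + 0) = 8/1; p² − 63·q² = 64 − 63 = 1.
  The first convergent with p² − 63·q² = 1 gives the fundamental solution (x₁, y₁) = (8, 1).
Step 2: Apply the recurrence (x_{n+1}, y_{n+1}) = (x₁x_n + 63y₁y_n, x₁y_n + y₁x_n) repeatedly.
  From (x_1, y_1) = (8, 1): x_2 = 8·8 + 63·1·1 = 127; y_2 = 8·1 + 1·8 = 16.
Step 3: Verify x_2² - 63·y_2² = 16129 - 16128 = 1 (should be 1). ✓

(x_1, y_1) = (8, 1); (x_2, y_2) = (127, 16).


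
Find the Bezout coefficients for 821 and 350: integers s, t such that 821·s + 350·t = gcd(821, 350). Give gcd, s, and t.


Euclidean algorithm on (821, 350) — divide until remainder is 0:
  821 = 2 · 350 + 121
  350 = 2 · 121 + 108
  121 = 1 · 108 + 13
  108 = 8 · 13 + 4
  13 = 3 · 4 + 1
  4 = 4 · 1 + 0
gcd(821, 350) = 1.
Track Bezout coefficients alongside the remainders: start with r₀ = 821 = a·1 + b·0 (s = 1, t = 0) and r₁ = 350 = a·0 + b·1 (s = 0, t = 1); each new remainder r_{k+1} = r_{k-1} − q_k·r_k inherits s_{k+1} = s_{k-1} − q_k·s_k, t_{k+1} = t_{k-1} − q_k·t_k, so r_k = a·s_k + b·t_k at every step:
  q = 2: r = 121, s = 1 − 2·0 = 1, t = 0 − 2·1 = -2  (check: 821·1 + 350·(-2) = 121)
  q = 2: r = 108, s = 0 − 2·1 = -2, t = 1 − 2·(-2) = 5  (check: 821·(-2) + 350·5 = 108)
  q = 1: r = 13, s = 1 − 1·(-2) = 3, t = -2 − 1·5 = -7  (check: 821·3 + 350·(-7) = 13)
  q = 8: r = 4, s = -2 − 8·3 = -26, t = 5 − 8·(-7) = 61  (check: 821·(-26) + 350·61 = 4)
  q = 3: r = 1, s = 3 − 3·(-26) = 81, t = -7 − 3·61 = -190  (check: 821·81 + 350·(-190) = 1)
The row with r = 1 (the gcd) gives the Bezout coefficients s = 81, t = -190.
Result: 821 · (81) + 350 · (-190) = 1.

gcd(821, 350) = 1; s = 81, t = -190 (check: 821·81 + 350·(-190) = 1).


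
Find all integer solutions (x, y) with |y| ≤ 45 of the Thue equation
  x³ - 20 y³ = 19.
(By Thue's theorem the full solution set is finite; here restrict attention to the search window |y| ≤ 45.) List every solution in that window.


The equation is x³ - 20y³ = 19. For fixed y, x³ = 20·y³ + 19, so a solution requires the RHS to be a perfect cube.
Strategy: iterate y from -45 to 45, compute RHS = 20·y³ + 19, and check whether it is a (positive or negative) perfect cube.
Check small values of y:
  y = 0: RHS = 19 is not a perfect cube.
  y = 1: RHS = 39 is not a perfect cube.
  y = -1: RHS = -1 = (-1)³ ⇒ x = -1 works.
  y = 2: RHS = 179 is not a perfect cube.
  y = -2: RHS = -141 is not a perfect cube.
  y = 3: RHS = 559 is not a perfect cube.
  y = -3: RHS = -521 is not a perfect cube.
Continuing the search up to |y| = 45 finds no further solutions beyond those listed.
Collected solutions: (-1, -1).

Solutions (with |y| ≤ 45): (-1, -1).


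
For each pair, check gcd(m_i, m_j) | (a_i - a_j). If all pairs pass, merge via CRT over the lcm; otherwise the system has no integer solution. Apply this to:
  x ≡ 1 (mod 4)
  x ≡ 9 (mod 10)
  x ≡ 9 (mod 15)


Moduli 4, 10, 15 are not pairwise coprime, so CRT works modulo lcm(m_i) when all pairwise compatibility conditions hold.
Pairwise compatibility: gcd(m_i, m_j) must divide a_i - a_j for every pair.
Merge one congruence at a time:
  Start: x ≡ 1 (mod 4).
  Combine with x ≡ 9 (mod 10): gcd(4, 10) = 2; 9 - 1 = 8, which IS divisible by 2, so compatible.
    Write x = 1 + 4·t and substitute into x ≡ 9 (mod 10): 4·t ≡ 9 − 1 = 8 (mod 10).
    Divide the congruence (and modulus) by g = 2: 2·t ≡ 4 (mod 5).
    The inverse of 2 mod 5 is 3 (since 2·3 = 6 = 1·5 + 1), so t ≡ 3·4 = 12 ≡ 2 (mod 5).
    Then x = 1 + 4·2 = 9, valid modulo lcm(4, 10) = 20: x ≡ 9 (mod 20).
  Combine with x ≡ 9 (mod 15): gcd(20, 15) = 5; 9 - 9 = 0, which IS divisible by 5, so compatible.
    Write x = 9 + 20·t and substitute into x ≡ 9 (mod 15): 20·t ≡ 9 − 9 = 0 (mod 15).
    Divide the congruence (and modulus) by g = 5: 4·t ≡ 0 (mod 3).
    Reduce coefficients mod 3: 1·t ≡ 0 (mod 3).
    So t ≡ 0 (mod 3).
    Then x = 9 + 20·0 = 9, valid modulo lcm(20, 15) = 60: x ≡ 9 (mod 60).
Verify: 9 mod 4 = 1, 9 mod 10 = 9, 9 mod 15 = 9.

x ≡ 9 (mod 60).


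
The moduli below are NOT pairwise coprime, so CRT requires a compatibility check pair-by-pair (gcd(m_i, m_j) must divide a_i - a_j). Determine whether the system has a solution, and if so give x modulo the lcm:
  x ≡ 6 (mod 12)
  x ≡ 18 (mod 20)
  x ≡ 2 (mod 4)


Moduli 12, 20, 4 are not pairwise coprime, so CRT works modulo lcm(m_i) when all pairwise compatibility conditions hold.
Pairwise compatibility: gcd(m_i, m_j) must divide a_i - a_j for every pair.
Merge one congruence at a time:
  Start: x ≡ 6 (mod 12).
  Combine with x ≡ 18 (mod 20): gcd(12, 20) = 4; 18 - 6 = 12, which IS divisible by 4, so compatible.
    Write x = 6 + 12·t and substitute into x ≡ 18 (mod 20): 12·t ≡ 18 − 6 = 12 (mod 20).
    Divide the congruence (and modulus) by g = 4: 3·t ≡ 3 (mod 5).
    The inverse of 3 mod 5 is 2 (since 3·2 = 6 = 1·5 + 1), so t ≡ 2·3 = 6 ≡ 1 (mod 5).
    Then x = 6 + 12·1 = 18, valid modulo lcm(12, 20) = 60: x ≡ 18 (mod 60).
  Combine with x ≡ 2 (mod 4): gcd(60, 4) = 4; 2 - 18 = -16, which IS divisible by 4, so compatible.
    Write x = 18 + 60·t and substitute into x ≡ 2 (mod 4): 60·t ≡ 2 − 18 = -16 (mod 4).
    Divide the congruence (and modulus) by g = 4: 15·t ≡ -4 (mod 1).
    Modulo 1 every t works; take t = 0.
    Then x = 18 + 60·0 = 18, valid modulo lcm(60, 4) = 60: x ≡ 18 (mod 60).
Verify: 18 mod 12 = 6, 18 mod 20 = 18, 18 mod 4 = 2.

x ≡ 18 (mod 60).


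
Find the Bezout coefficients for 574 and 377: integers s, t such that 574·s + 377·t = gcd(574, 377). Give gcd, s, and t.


Euclidean algorithm on (574, 377) — divide until remainder is 0:
  574 = 1 · 377 + 197
  377 = 1 · 197 + 180
  197 = 1 · 180 + 17
  180 = 10 · 17 + 10
  17 = 1 · 10 + 7
  10 = 1 · 7 + 3
  7 = 2 · 3 + 1
  3 = 3 · 1 + 0
gcd(574, 377) = 1.
Track Bezout coefficients alongside the remainders: start with r₀ = 574 = a·1 + b·0 (s = 1, t = 0) and r₁ = 377 = a·0 + b·1 (s = 0, t = 1); each new remainder r_{k+1} = r_{k-1} − q_k·r_k inherits s_{k+1} = s_{k-1} − q_k·s_k, t_{k+1} = t_{k-1} − q_k·t_k, so r_k = a·s_k + b·t_k at every step:
  q = 1: r = 197, s = 1 − 1·0 = 1, t = 0 − 1·1 = -1  (check: 574·1 + 377·(-1) = 197)
  q = 1: r = 180, s = 0 − 1·1 = -1, t = 1 − 1·(-1) = 2  (check: 574·(-1) + 377·2 = 180)
  q = 1: r = 17, s = 1 − 1·(-1) = 2, t = -1 − 1·2 = -3  (check: 574·2 + 377·(-3) = 17)
  q = 10: r = 10, s = -1 − 10·2 = -21, t = 2 − 10·(-3) = 32  (check: 574·(-21) + 377·32 = 10)
  q = 1: r = 7, s = 2 − 1·(-21) = 23, t = -3 − 1·32 = -35  (check: 574·23 + 377·(-35) = 7)
  q = 1: r = 3, s = -21 − 1·23 = -44, t = 32 − 1·(-35) = 67  (check: 574·(-44) + 377·67 = 3)
  q = 2: r = 1, s = 23 − 2·(-44) = 111, t = -35 − 2·67 = -169  (check: 574·111 + 377·(-169) = 1)
The row with r = 1 (the gcd) gives the Bezout coefficients s = 111, t = -169.
Result: 574 · (111) + 377 · (-169) = 1.

gcd(574, 377) = 1; s = 111, t = -169 (check: 574·111 + 377·(-169) = 1).


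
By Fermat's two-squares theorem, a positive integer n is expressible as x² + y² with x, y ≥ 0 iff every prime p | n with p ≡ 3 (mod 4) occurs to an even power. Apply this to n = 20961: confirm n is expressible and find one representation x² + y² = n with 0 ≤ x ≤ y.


Step 1: Factor n = 20961 = 3^2 · 17 · 137.
Step 2: Check the mod-4 condition on each prime factor: 3 ≡ 3 (mod 4), exponent 2 (must be even); 17 ≡ 1 (mod 4), exponent 1; 137 ≡ 1 (mod 4), exponent 1.
All primes ≡ 3 (mod 4) appear to even exponent (or don't appear), so by the two-squares theorem n IS expressible as a sum of two squares.
Step 3: Build a representation. Group n = k² · m with k = 3 and m = 17 · 137 = 2329 (a product of primes ≡ 1 (mod 4)); a representation of m scales to one of n via (k·x)² + (k·y)² = k²(x² + y²). Each prime p ≡ 1 (mod 4) is itself a sum of two squares; find a² by testing p − a² for a perfect square:
  17: 17 − 1² = 16 = 4² ⇒ 17 = 1² + 4².
  137: 137 − 1² = 136, 137 − 2² = 133, 137 − 3² = 128, 137 − 4² = 121 = 11² ⇒ 137 = 4² + 11².
  Combine using the Brahmagupta–Fibonacci identity (a² + b²)(c² + d²) = (ac − bd)² + (ad + bc)² = (ac + bd)² + (ad − bc)²:
  17 · 137 = 2329: from (1² + 4²)(4² + 11²), take (1·4 − 4·11, 1·11 + 4·4) = (4 − 44, 11 + 16) = (-40, 27); dropping signs (only squares matter) gives (40, 27); check 40² + 27² = 1600 + 729 = 2329 ✓.
  Scale by k = 3: (3·40, 3·27) = (120, 81).
Step 4: Order so x ≤ y and verify: 81² + 120² = 6561 + 14400 = 20961 = n. ✓

n = 20961 = 81² + 120² (one valid representation with x ≤ y).


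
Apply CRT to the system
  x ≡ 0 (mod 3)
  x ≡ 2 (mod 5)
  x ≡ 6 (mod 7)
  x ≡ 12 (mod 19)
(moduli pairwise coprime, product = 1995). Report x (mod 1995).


Product of moduli M = 3 · 5 · 7 · 19 = 1995.
Merge one congruence at a time:
  Start: x ≡ 0 (mod 3).
  Combine with x ≡ 2 (mod 5); new modulus lcm = 15.
    Write x = 0 + 3·t and substitute into x ≡ 2 (mod 5): 3·t ≡ 2 − 0 = 2 (mod 5).
    The inverse of 3 mod 5 is 2 (since 3·2 = 6 = 1·5 + 1), so t ≡ 2·2 = 4 ≡ 4 (mod 5).
    Then x = 0 + 3·4 = 12, valid modulo lcm(3, 5) = 15: x ≡ 12 (mod 15).
  Combine with x ≡ 6 (mod 7); new modulus lcm = 105.
    Write x = 12 + 15·t and substitute into x ≡ 6 (mod 7): 15·t ≡ 6 − 12 = -6 (mod 7).
    Reduce coefficients mod 7: 1·t ≡ 1 (mod 7).
    So t ≡ 1 (mod 7).
    Then x = 12 + 15·1 = 27, valid modulo lcm(15, 7) = 105: x ≡ 27 (mod 105).
  Combine with x ≡ 12 (mod 19); new modulus lcm = 1995.
    Write x = 27 + 105·t and substitute into x ≡ 12 (mod 19): 105·t ≡ 12 − 27 = -15 (mod 19).
    Reduce coefficients mod 19: 10·t ≡ 4 (mod 19).
    The inverse of 10 mod 19 is 2 (since 10·2 = 20 = 1·19 + 1), so t ≡ 2·4 = 8 ≡ 8 (mod 19).
    Then x = 27 + 105·8 = 867, valid modulo lcm(105, 19) = 1995: x ≡ 867 (mod 1995).
Verify against each original: 867 mod 3 = 0, 867 mod 5 = 2, 867 mod 7 = 6, 867 mod 19 = 12.

x ≡ 867 (mod 1995).


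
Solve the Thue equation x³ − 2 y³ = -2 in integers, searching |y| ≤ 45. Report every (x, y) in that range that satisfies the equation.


The equation is x³ - 2y³ = -2. For fixed y, x³ = 2·y³ − 2, so a solution requires the RHS to be a perfect cube.
Strategy: iterate y from -45 to 45, compute RHS = 2·y³ − 2, and check whether it is a (positive or negative) perfect cube.
Check small values of y:
  y = 0: RHS = -2 is not a perfect cube.
  y = 1: RHS = 0 = (0)³ ⇒ x = 0 works.
  y = -1: RHS = -4 is not a perfect cube.
  y = 2: RHS = 14 is not a perfect cube.
  y = -2: RHS = -18 is not a perfect cube.
  y = 3: RHS = 52 is not a perfect cube.
  y = -3: RHS = -56 is not a perfect cube.
Continuing the search up to |y| = 45 finds no further solutions beyond those listed.
Collected solutions: (0, 1).

Solutions (with |y| ≤ 45): (0, 1).


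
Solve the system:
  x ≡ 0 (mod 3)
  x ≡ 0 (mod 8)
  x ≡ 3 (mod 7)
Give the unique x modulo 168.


Moduli 3, 8, 7 are pairwise coprime; by CRT there is a unique solution modulo M = 3 · 8 · 7 = 168.
Solve pairwise, accumulating the modulus:
  Start with x ≡ 0 (mod 3).
  Combine with x ≡ 0 (mod 8): since gcd(3, 8) = 1, we get a unique residue mod 24.
    Write x = 0 + 3·t and substitute into x ≡ 0 (mod 8): 3·t ≡ 0 − 0 = 0 (mod 8).
    The inverse of 3 mod 8 is 3 (since 3·3 = 9 = 1·8 + 1), so t ≡ 3·0 = 0 ≡ 0 (mod 8).
    Then x = 0 + 3·0 = 0, valid modulo lcm(3, 8) = 24: x ≡ 0 (mod 24).
  Combine with x ≡ 3 (mod 7): since gcd(24, 7) = 1, we get a unique residue mod 168.
    Write x = 0 + 24·t and substitute into x ≡ 3 (mod 7): 24·t ≡ 3 − 0 = 3 (mod 7).
    Reduce coefficients mod 7: 3·t ≡ 3 (mod 7).
    The inverse of 3 mod 7 is 5 (since 3·5 = 15 = 2·7 + 1), so t ≡ 5·3 = 15 ≡ 1 (mod 7).
    Then x = 0 + 24·1 = 24, valid modulo lcm(24, 7) = 168: x ≡ 24 (mod 168).
Verify: 24 mod 3 = 0 ✓, 24 mod 8 = 0 ✓, 24 mod 7 = 3 ✓.

x ≡ 24 (mod 168).


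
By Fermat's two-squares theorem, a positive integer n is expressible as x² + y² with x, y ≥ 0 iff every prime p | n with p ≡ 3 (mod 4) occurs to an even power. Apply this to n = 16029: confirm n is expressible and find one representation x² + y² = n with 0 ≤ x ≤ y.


Step 1: Factor n = 16029 = 3^2 · 13 · 137.
Step 2: Check the mod-4 condition on each prime factor: 3 ≡ 3 (mod 4), exponent 2 (must be even); 13 ≡ 1 (mod 4), exponent 1; 137 ≡ 1 (mod 4), exponent 1.
All primes ≡ 3 (mod 4) appear to even exponent (or don't appear), so by the two-squares theorem n IS expressible as a sum of two squares.
Step 3: Build a representation. Group n = k² · m with k = 3 and m = 13 · 137 = 1781 (a product of primes ≡ 1 (mod 4)); a representation of m scales to one of n via (k·x)² + (k·y)² = k²(x² + y²). Each prime p ≡ 1 (mod 4) is itself a sum of two squares; find a² by testing p − a² for a perfect square:
  13: 13 − 1² = 12, 13 − 2² = 9 = 3² ⇒ 13 = 2² + 3².
  137: 137 − 1² = 136, 137 − 2² = 133, 137 − 3² = 128, 137 − 4² = 121 = 11² ⇒ 137 = 4² + 11².
  Combine using the Brahmagupta–Fibonacci identity (a² + b²)(c² + d²) = (ac − bd)² + (ad + bc)² = (ac + bd)² + (ad − bc)²:
  13 · 137 = 1781: from (2² + 3²)(4² + 11²), take (2·4 − 3·11, 2·11 + 3·4) = (8 − 33, 22 + 12) = (-25, 34); dropping signs (only squares matter) gives (25, 34); check 25² + 34² = 625 + 1156 = 1781 ✓.
  Scale by k = 3: (3·25, 3·34) = (75, 102).
Step 4: Order so x ≤ y and verify: 75² + 102² = 5625 + 10404 = 16029 = n. ✓

n = 16029 = 75² + 102² (one valid representation with x ≤ y).


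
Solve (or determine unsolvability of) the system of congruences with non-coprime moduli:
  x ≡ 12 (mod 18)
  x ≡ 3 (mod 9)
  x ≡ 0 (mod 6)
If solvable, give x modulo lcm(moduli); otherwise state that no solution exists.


Moduli 18, 9, 6 are not pairwise coprime, so CRT works modulo lcm(m_i) when all pairwise compatibility conditions hold.
Pairwise compatibility: gcd(m_i, m_j) must divide a_i - a_j for every pair.
Merge one congruence at a time:
  Start: x ≡ 12 (mod 18).
  Combine with x ≡ 3 (mod 9): gcd(18, 9) = 9; 3 - 12 = -9, which IS divisible by 9, so compatible.
    Write x = 12 + 18·t and substitute into x ≡ 3 (mod 9): 18·t ≡ 3 − 12 = -9 (mod 9).
    Divide the congruence (and modulus) by g = 9: 2·t ≡ -1 (mod 1).
    Modulo 1 every t works; take t = 0.
    Then x = 12 + 18·0 = 12, valid modulo lcm(18, 9) = 18: x ≡ 12 (mod 18).
  Combine with x ≡ 0 (mod 6): gcd(18, 6) = 6; 0 - 12 = -12, which IS divisible by 6, so compatible.
    Write x = 12 + 18·t and substitute into x ≡ 0 (mod 6): 18·t ≡ 0 − 12 = -12 (mod 6).
    Divide the congruence (and modulus) by g = 6: 3·t ≡ -2 (mod 1).
    Modulo 1 every t works; take t = 0.
    Then x = 12 + 18·0 = 12, valid modulo lcm(18, 6) = 18: x ≡ 12 (mod 18).
Verify: 12 mod 18 = 12, 12 mod 9 = 3, 12 mod 6 = 0.

x ≡ 12 (mod 18).


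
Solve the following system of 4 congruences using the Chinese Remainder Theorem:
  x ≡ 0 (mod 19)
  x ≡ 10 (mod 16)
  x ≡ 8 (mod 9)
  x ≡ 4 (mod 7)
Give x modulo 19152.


Product of moduli M = 19 · 16 · 9 · 7 = 19152.
Merge one congruence at a time:
  Start: x ≡ 0 (mod 19).
  Combine with x ≡ 10 (mod 16); new modulus lcm = 304.
    Write x = 0 + 19·t and substitute into x ≡ 10 (mod 16): 19·t ≡ 10 − 0 = 10 (mod 16).
    Reduce coefficients mod 16: 3·t ≡ 10 (mod 16).
    The inverse of 3 mod 16 is 11 (since 3·11 = 33 = 2·16 + 1), so t ≡ 11·10 = 110 ≡ 14 (mod 16).
    Then x = 0 + 19·14 = 266, valid modulo lcm(19, 16) = 304: x ≡ 266 (mod 304).
  Combine with x ≡ 8 (mod 9); new modulus lcm = 2736.
    Write x = 266 + 304·t and substitute into x ≡ 8 (mod 9): 304·t ≡ 8 − 266 = -258 (mod 9).
    Reduce coefficients mod 9: 7·t ≡ 3 (mod 9).
    The inverse of 7 mod 9 is 4 (since 7·4 = 28 = 3·9 + 1), so t ≡ 4·3 = 12 ≡ 3 (mod 9).
    Then x = 266 + 304·3 = 1178, valid modulo lcm(304, 9) = 2736: x ≡ 1178 (mod 2736).
  Combine with x ≡ 4 (mod 7); new modulus lcm = 19152.
    Write x = 1178 + 2736·t and substitute into x ≡ 4 (mod 7): 2736·t ≡ 4 − 1178 = -1174 (mod 7).
    Reduce coefficients mod 7: 6·t ≡ 2 (mod 7).
    The inverse of 6 mod 7 is 6 (since 6·6 = 36 = 5·7 + 1), so t ≡ 6·2 = 12 ≡ 5 (mod 7).
    Then x = 1178 + 2736·5 = 14858, valid modulo lcm(2736, 7) = 19152: x ≡ 14858 (mod 19152).
Verify against each original: 14858 mod 19 = 0, 14858 mod 16 = 10, 14858 mod 9 = 8, 14858 mod 7 = 4.

x ≡ 14858 (mod 19152).


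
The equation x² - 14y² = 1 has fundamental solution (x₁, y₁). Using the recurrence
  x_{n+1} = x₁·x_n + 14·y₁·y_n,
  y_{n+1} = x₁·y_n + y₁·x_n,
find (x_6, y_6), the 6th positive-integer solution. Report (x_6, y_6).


Step 1: Find the fundamental solution (x₁, y₁) of x² - 14y² = 1.
  Expand √14 as a continued fraction. a₀ = ⌊√14⌋ = 3; iterate m_{k+1} = d_k·a_k − m_k, d_{k+1} = (14 − m_{k+1}²)/d_k, a_{k+1} = ⌊(a₀ + m_{k+1})/d_{k+1}⌋ (starting m₀ = 0, d₀ = 1), with convergents p_k = a_k·p_{k-1} + p_{k-2}, q_k = a_k·q_{k-1} + q_{k-2} (p₋₁ = 1, q₋₁ = 0):
  k = 0: a₀ = 3; p₀/q₀ = 3/1; p₀² − 14·q₀² = 9 − 14 = -5.
  k = 1: m = 3, d = 5, a = ⌊(3 + 3)/5⌋ = 1; p/q = (1·3 + 1)/(1·1 + 0) = 4/1; p² − 14·q² = 16 − 14 = 2.
  k = 2: m = 2, d = 2, a = ⌊(3 + 2)/2⌋ = 2; p/q = (2·4 + 3)/(2·1 + 1) = 11/3; p² − 14·q² = 121 − 126 = -5.
  k = 3: m = 2, d = 5, a = ⌊(3 + 2)/5⌋ = 1; p/q = (1·11 + 4)/(1·3 + 1) = 15/4; p² − 14·q² = 225 − 224 = 1.
  The first convergent with p² − 14·q² = 1 gives the fundamental solution (x₁, y₁) = (15, 4).
Step 2: Apply the recurrence (x_{n+1}, y_{n+1}) = (x₁x_n + 14y₁y_n, x₁y_n + y₁x_n) repeatedly.
  From (x_1, y_1) = (15, 4): x_2 = 15·15 + 14·4·4 = 449; y_2 = 15·4 + 4·15 = 120.
  From (x_2, y_2) = (449, 120): x_3 = 15·449 + 14·4·120 = 13455; y_3 = 15·120 + 4·449 = 3596.
  From (x_3, y_3) = (13455, 3596): x_4 = 15·13455 + 14·4·3596 = 403201; y_4 = 15·3596 + 4·13455 = 107760.
  From (x_4, y_4) = (403201, 107760): x_5 = 15·403201 + 14·4·107760 = 12082575; y_5 = 15·107760 + 4·403201 = 3229204.
  From (x_5, y_5) = (12082575, 3229204): x_6 = 15·12082575 + 14·4·3229204 = 362074049; y_6 = 15·3229204 + 4·12082575 = 96768360.
Step 3: Verify x_6² - 14·y_6² = 131097616959254401 - 131097616959254400 = 1 (should be 1). ✓

(x_1, y_1) = (15, 4); (x_6, y_6) = (362074049, 96768360).


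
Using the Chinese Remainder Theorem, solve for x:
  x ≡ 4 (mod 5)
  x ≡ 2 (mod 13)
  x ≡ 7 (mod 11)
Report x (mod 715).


Moduli 5, 13, 11 are pairwise coprime; by CRT there is a unique solution modulo M = 5 · 13 · 11 = 715.
Solve pairwise, accumulating the modulus:
  Start with x ≡ 4 (mod 5).
  Combine with x ≡ 2 (mod 13): since gcd(5, 13) = 1, we get a unique residue mod 65.
    Write x = 4 + 5·t and substitute into x ≡ 2 (mod 13): 5·t ≡ 2 − 4 = -2 (mod 13).
    Reduce coefficients mod 13: 5·t ≡ 11 (mod 13).
    The inverse of 5 mod 13 is 8 (since 5·8 = 40 = 3·13 + 1), so t ≡ 8·11 = 88 ≡ 10 (mod 13).
    Then x = 4 + 5·10 = 54, valid modulo lcm(5, 13) = 65: x ≡ 54 (mod 65).
  Combine with x ≡ 7 (mod 11): since gcd(65, 11) = 1, we get a unique residue mod 715.
    Write x = 54 + 65·t and substitute into x ≡ 7 (mod 11): 65·t ≡ 7 − 54 = -47 (mod 11).
    Reduce coefficients mod 11: 10·t ≡ 8 (mod 11).
    The inverse of 10 mod 11 is 10 (since 10·10 = 100 = 9·11 + 1), so t ≡ 10·8 = 80 ≡ 3 (mod 11).
    Then x = 54 + 65·3 = 249, valid modulo lcm(65, 11) = 715: x ≡ 249 (mod 715).
Verify: 249 mod 5 = 4 ✓, 249 mod 13 = 2 ✓, 249 mod 11 = 7 ✓.

x ≡ 249 (mod 715).


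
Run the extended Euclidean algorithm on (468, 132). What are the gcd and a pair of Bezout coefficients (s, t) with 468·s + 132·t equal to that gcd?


Euclidean algorithm on (468, 132) — divide until remainder is 0:
  468 = 3 · 132 + 72
  132 = 1 · 72 + 60
  72 = 1 · 60 + 12
  60 = 5 · 12 + 0
gcd(468, 132) = 12.
Track Bezout coefficients alongside the remainders: start with r₀ = 468 = a·1 + b·0 (s = 1, t = 0) and r₁ = 132 = a·0 + b·1 (s = 0, t = 1); each new remainder r_{k+1} = r_{k-1} − q_k·r_k inherits s_{k+1} = s_{k-1} − q_k·s_k, t_{k+1} = t_{k-1} − q_k·t_k, so r_k = a·s_k + b·t_k at every step:
  q = 3: r = 72, s = 1 − 3·0 = 1, t = 0 − 3·1 = -3  (check: 468·1 + 132·(-3) = 72)
  q = 1: r = 60, s = 0 − 1·1 = -1, t = 1 − 1·(-3) = 4  (check: 468·(-1) + 132·4 = 60)
  q = 1: r = 12, s = 1 − 1·(-1) = 2, t = -3 − 1·4 = -7  (check: 468·2 + 132·(-7) = 12)
The row with r = 12 (the gcd) gives the Bezout coefficients s = 2, t = -7.
Result: 468 · (2) + 132 · (-7) = 12.

gcd(468, 132) = 12; s = 2, t = -7 (check: 468·2 + 132·(-7) = 12).


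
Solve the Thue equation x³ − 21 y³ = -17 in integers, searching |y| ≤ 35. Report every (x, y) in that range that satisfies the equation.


The equation is x³ - 21y³ = -17. For fixed y, x³ = 21·y³ − 17, so a solution requires the RHS to be a perfect cube.
Strategy: iterate y from -35 to 35, compute RHS = 21·y³ − 17, and check whether it is a (positive or negative) perfect cube.
Check small values of y:
  y = 0: RHS = -17 is not a perfect cube.
  y = 1: RHS = 4 is not a perfect cube.
  y = -1: RHS = -38 is not a perfect cube.
  y = 2: RHS = 151 is not a perfect cube.
  y = -2: RHS = -185 is not a perfect cube.
  y = 3: RHS = 550 is not a perfect cube.
  y = -3: RHS = -584 is not a perfect cube.
Continuing the search up to |y| = 35 finds no solutions either.
No (x, y) in the scanned range satisfies the equation.

No integer solutions with |y| ≤ 35.


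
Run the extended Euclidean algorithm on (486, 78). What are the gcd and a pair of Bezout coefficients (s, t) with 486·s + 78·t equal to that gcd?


Euclidean algorithm on (486, 78) — divide until remainder is 0:
  486 = 6 · 78 + 18
  78 = 4 · 18 + 6
  18 = 3 · 6 + 0
gcd(486, 78) = 6.
Track Bezout coefficients alongside the remainders: start with r₀ = 486 = a·1 + b·0 (s = 1, t = 0) and r₁ = 78 = a·0 + b·1 (s = 0, t = 1); each new remainder r_{k+1} = r_{k-1} − q_k·r_k inherits s_{k+1} = s_{k-1} − q_k·s_k, t_{k+1} = t_{k-1} − q_k·t_k, so r_k = a·s_k + b·t_k at every step:
  q = 6: r = 18, s = 1 − 6·0 = 1, t = 0 − 6·1 = -6  (check: 486·1 + 78·(-6) = 18)
  q = 4: r = 6, s = 0 − 4·1 = -4, t = 1 − 4·(-6) = 25  (check: 486·(-4) + 78·25 = 6)
The row with r = 6 (the gcd) gives the Bezout coefficients s = -4, t = 25.
Result: 486 · (-4) + 78 · (25) = 6.

gcd(486, 78) = 6; s = -4, t = 25 (check: 486·(-4) + 78·25 = 6).


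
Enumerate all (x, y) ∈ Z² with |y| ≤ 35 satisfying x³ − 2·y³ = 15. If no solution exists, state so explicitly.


The equation is x³ - 2y³ = 15. For fixed y, x³ = 2·y³ + 15, so a solution requires the RHS to be a perfect cube.
Strategy: iterate y from -35 to 35, compute RHS = 2·y³ + 15, and check whether it is a (positive or negative) perfect cube.
Check small values of y:
  y = 0: RHS = 15 is not a perfect cube.
  y = 1: RHS = 17 is not a perfect cube.
  y = -1: RHS = 13 is not a perfect cube.
  y = 2: RHS = 31 is not a perfect cube.
  y = -2: RHS = -1 = (-1)³ ⇒ x = -1 works.
  y = 3: RHS = 69 is not a perfect cube.
  y = -3: RHS = -39 is not a perfect cube.
Continuing the search up to |y| = 35 finds no further solutions beyond those listed.
Collected solutions: (-1, -2).

Solutions (with |y| ≤ 35): (-1, -2).


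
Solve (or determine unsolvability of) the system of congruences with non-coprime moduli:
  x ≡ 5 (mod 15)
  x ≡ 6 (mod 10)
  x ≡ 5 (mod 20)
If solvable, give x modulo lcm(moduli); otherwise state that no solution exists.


Moduli 15, 10, 20 are not pairwise coprime, so CRT works modulo lcm(m_i) when all pairwise compatibility conditions hold.
Pairwise compatibility: gcd(m_i, m_j) must divide a_i - a_j for every pair.
Merge one congruence at a time:
  Start: x ≡ 5 (mod 15).
  Combine with x ≡ 6 (mod 10): gcd(15, 10) = 5, and 6 - 5 = 1 is NOT divisible by 5.
    ⇒ system is inconsistent (no integer solution).

No solution (the system is inconsistent).


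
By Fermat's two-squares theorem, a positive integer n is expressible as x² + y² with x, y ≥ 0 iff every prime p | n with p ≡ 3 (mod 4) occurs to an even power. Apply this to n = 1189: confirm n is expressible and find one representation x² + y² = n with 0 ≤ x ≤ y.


Step 1: Factor n = 1189 = 29 · 41.
Step 2: Check the mod-4 condition on each prime factor: 29 ≡ 1 (mod 4), exponent 1; 41 ≡ 1 (mod 4), exponent 1.
All primes ≡ 3 (mod 4) appear to even exponent (or don't appear), so by the two-squares theorem n IS expressible as a sum of two squares.
Step 3: Build a representation. Here n = 29 · 41 is a product of primes ≡ 1 (mod 4). Each prime p ≡ 1 (mod 4) is itself a sum of two squares; find a² by testing p − a² for a perfect square:
  29: 29 − 1² = 28, 29 − 2² = 25 = 5² ⇒ 29 = 2² + 5².
  41: 41 − 1² = 40, 41 − 2² = 37, 41 − 3² = 32, 41 − 4² = 25 = 5² ⇒ 41 = 4² + 5².
  Combine using the Brahmagupta–Fibonacci identity (a² + b²)(c² + d²) = (ac − bd)² + (ad + bc)² = (ac + bd)² + (ad − bc)²:
  29 · 41 = 1189: from (2² + 5²)(4² + 5²), take (2·4 − 5·5, 2·5 + 5·4) = (8 − 25, 10 + 20) = (-17, 30); dropping signs (only squares matter) gives (17, 30); check 17² + 30² = 289 + 900 = 1189 ✓.
Step 4: Order so x ≤ y and verify: 17² + 30² = 289 + 900 = 1189 = n. ✓

n = 1189 = 17² + 30² (one valid representation with x ≤ y).


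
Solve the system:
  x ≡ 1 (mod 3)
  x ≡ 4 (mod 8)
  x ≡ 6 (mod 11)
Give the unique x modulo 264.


Moduli 3, 8, 11 are pairwise coprime; by CRT there is a unique solution modulo M = 3 · 8 · 11 = 264.
Solve pairwise, accumulating the modulus:
  Start with x ≡ 1 (mod 3).
  Combine with x ≡ 4 (mod 8): since gcd(3, 8) = 1, we get a unique residue mod 24.
    Write x = 1 + 3·t and substitute into x ≡ 4 (mod 8): 3·t ≡ 4 − 1 = 3 (mod 8).
    The inverse of 3 mod 8 is 3 (since 3·3 = 9 = 1·8 + 1), so t ≡ 3·3 = 9 ≡ 1 (mod 8).
    Then x = 1 + 3·1 = 4, valid modulo lcm(3, 8) = 24: x ≡ 4 (mod 24).
  Combine with x ≡ 6 (mod 11): since gcd(24, 11) = 1, we get a unique residue mod 264.
    Write x = 4 + 24·t and substitute into x ≡ 6 (mod 11): 24·t ≡ 6 − 4 = 2 (mod 11).
    Reduce coefficients mod 11: 2·t ≡ 2 (mod 11).
    The inverse of 2 mod 11 is 6 (since 2·6 = 12 = 1·11 + 1), so t ≡ 6·2 = 12 ≡ 1 (mod 11).
    Then x = 4 + 24·1 = 28, valid modulo lcm(24, 11) = 264: x ≡ 28 (mod 264).
Verify: 28 mod 3 = 1 ✓, 28 mod 8 = 4 ✓, 28 mod 11 = 6 ✓.

x ≡ 28 (mod 264).


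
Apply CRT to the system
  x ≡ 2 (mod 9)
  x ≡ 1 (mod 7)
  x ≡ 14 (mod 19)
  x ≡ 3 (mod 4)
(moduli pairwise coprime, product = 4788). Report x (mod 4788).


Product of moduli M = 9 · 7 · 19 · 4 = 4788.
Merge one congruence at a time:
  Start: x ≡ 2 (mod 9).
  Combine with x ≡ 1 (mod 7); new modulus lcm = 63.
    Write x = 2 + 9·t and substitute into x ≡ 1 (mod 7): 9·t ≡ 1 − 2 = -1 (mod 7).
    Reduce coefficients mod 7: 2·t ≡ 6 (mod 7).
    The inverse of 2 mod 7 is 4 (since 2·4 = 8 = 1·7 + 1), so t ≡ 4·6 = 24 ≡ 3 (mod 7).
    Then x = 2 + 9·3 = 29, valid modulo lcm(9, 7) = 63: x ≡ 29 (mod 63).
  Combine with x ≡ 14 (mod 19); new modulus lcm = 1197.
    Write x = 29 + 63·t and substitute into x ≡ 14 (mod 19): 63·t ≡ 14 − 29 = -15 (mod 19).
    Reduce coefficients mod 19: 6·t ≡ 4 (mod 19).
    The inverse of 6 mod 19 is 16 (since 6·16 = 96 = 5·19 + 1), so t ≡ 16·4 = 64 ≡ 7 (mod 19).
    Then x = 29 + 63·7 = 470, valid modulo lcm(63, 19) = 1197: x ≡ 470 (mod 1197).
  Combine with x ≡ 3 (mod 4); new modulus lcm = 4788.
    Write x = 470 + 1197·t and substitute into x ≡ 3 (mod 4): 1197·t ≡ 3 − 470 = -467 (mod 4).
    Reduce coefficients mod 4: 1·t ≡ 1 (mod 4).
    So t ≡ 1 (mod 4).
    Then x = 470 + 1197·1 = 1667, valid modulo lcm(1197, 4) = 4788: x ≡ 1667 (mod 4788).
Verify against each original: 1667 mod 9 = 2, 1667 mod 7 = 1, 1667 mod 19 = 14, 1667 mod 4 = 3.

x ≡ 1667 (mod 4788).


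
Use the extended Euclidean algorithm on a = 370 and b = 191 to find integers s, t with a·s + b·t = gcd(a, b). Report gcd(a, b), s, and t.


Euclidean algorithm on (370, 191) — divide until remainder is 0:
  370 = 1 · 191 + 179
  191 = 1 · 179 + 12
  179 = 14 · 12 + 11
  12 = 1 · 11 + 1
  11 = 11 · 1 + 0
gcd(370, 191) = 1.
Track Bezout coefficients alongside the remainders: start with r₀ = 370 = a·1 + b·0 (s = 1, t = 0) and r₁ = 191 = a·0 + b·1 (s = 0, t = 1); each new remainder r_{k+1} = r_{k-1} − q_k·r_k inherits s_{k+1} = s_{k-1} − q_k·s_k, t_{k+1} = t_{k-1} − q_k·t_k, so r_k = a·s_k + b·t_k at every step:
  q = 1: r = 179, s = 1 − 1·0 = 1, t = 0 − 1·1 = -1  (check: 370·1 + 191·(-1) = 179)
  q = 1: r = 12, s = 0 − 1·1 = -1, t = 1 − 1·(-1) = 2  (check: 370·(-1) + 191·2 = 12)
  q = 14: r = 11, s = 1 − 14·(-1) = 15, t = -1 − 14·2 = -29  (check: 370·15 + 191·(-29) = 11)
  q = 1: r = 1, s = -1 − 1·15 = -16, t = 2 − 1·(-29) = 31  (check: 370·(-16) + 191·31 = 1)
The row with r = 1 (the gcd) gives the Bezout coefficients s = -16, t = 31.
Result: 370 · (-16) + 191 · (31) = 1.

gcd(370, 191) = 1; s = -16, t = 31 (check: 370·(-16) + 191·31 = 1).


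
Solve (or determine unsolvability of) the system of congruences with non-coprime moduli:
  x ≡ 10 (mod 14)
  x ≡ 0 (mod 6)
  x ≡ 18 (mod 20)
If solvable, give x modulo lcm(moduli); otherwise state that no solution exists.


Moduli 14, 6, 20 are not pairwise coprime, so CRT works modulo lcm(m_i) when all pairwise compatibility conditions hold.
Pairwise compatibility: gcd(m_i, m_j) must divide a_i - a_j for every pair.
Merge one congruence at a time:
  Start: x ≡ 10 (mod 14).
  Combine with x ≡ 0 (mod 6): gcd(14, 6) = 2; 0 - 10 = -10, which IS divisible by 2, so compatible.
    Write x = 10 + 14·t and substitute into x ≡ 0 (mod 6): 14·t ≡ 0 − 10 = -10 (mod 6).
    Divide the congruence (and modulus) by g = 2: 7·t ≡ -5 (mod 3).
    Reduce coefficients mod 3: 1·t ≡ 1 (mod 3).
    So t ≡ 1 (mod 3).
    Then x = 10 + 14·1 = 24, valid modulo lcm(14, 6) = 42: x ≡ 24 (mod 42).
  Combine with x ≡ 18 (mod 20): gcd(42, 20) = 2; 18 - 24 = -6, which IS divisible by 2, so compatible.
    Write x = 24 + 42·t and substitute into x ≡ 18 (mod 20): 42·t ≡ 18 − 24 = -6 (mod 20).
    Divide the congruence (and modulus) by g = 2: 21·t ≡ -3 (mod 10).
    Reduce coefficients mod 10: 1·t ≡ 7 (mod 10).
    So t ≡ 7 (mod 10).
    Then x = 24 + 42·7 = 318, valid modulo lcm(42, 20) = 420: x ≡ 318 (mod 420).
Verify: 318 mod 14 = 10, 318 mod 6 = 0, 318 mod 20 = 18.

x ≡ 318 (mod 420).


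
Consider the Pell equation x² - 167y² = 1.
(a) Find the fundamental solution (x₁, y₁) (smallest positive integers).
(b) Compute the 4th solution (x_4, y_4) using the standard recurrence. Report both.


Step 1: Find the fundamental solution (x₁, y₁) of x² - 167y² = 1.
  Expand √167 as a continued fraction. a₀ = ⌊√167⌋ = 12; iterate m_{k+1} = d_k·a_k − m_k, d_{k+1} = (167 − m_{k+1}²)/d_k, a_{k+1} = ⌊(a₀ + m_{k+1})/d_{k+1}⌋ (starting m₀ = 0, d₀ = 1), with convergents p_k = a_k·p_{k-1} + p_{k-2}, q_k = a_k·q_{k-1} + q_{k-2} (p₋₁ = 1, q₋₁ = 0):
  k = 0: a₀ = 12; p₀/q₀ = 12/1; p₀² − 167·q₀² = 144 − 167 = -23.
  k = 1: m = 12, d = 23, a = ⌊(12 + 12)/23⌋ = 1; p/q = (1·12 + 1)/(1·1 + 0) = 13/1; p² − 167·q² = 169 − 167 = 2.
  k = 2: m = 11, d = 2, a = ⌊(12 + 11)/2⌋ = 11; p/q = (11·13 + 12)/(11·1 + 1) = 155/12; p² − 167·q² = 24025 − 24048 = -23.
  k = 3: m = 11, d = 23, a = ⌊(12 + 11)/23⌋ = 1; p/q = (1·155 + 13)/(1·12 + 1) = 168/13; p² − 167·q² = 28224 − 28223 = 1.
  The first convergent with p² − 167·q² = 1 gives the fundamental solution (x₁, y₁) = (168, 13).
Step 2: Apply the recurrence (x_{n+1}, y_{n+1}) = (x₁x_n + 167y₁y_n, x₁y_n + y₁x_n) repeatedly.
  From (x_1, y_1) = (168, 13): x_2 = 168·168 + 167·13·13 = 56447; y_2 = 168·13 + 13·168 = 4368.
  From (x_2, y_2) = (56447, 4368): x_3 = 168·56447 + 167·13·4368 = 18966024; y_3 = 168·4368 + 13·56447 = 1467635.
  From (x_3, y_3) = (18966024, 1467635): x_4 = 168·18966024 + 167·13·1467635 = 6372527617; y_4 = 168·1467635 + 13·18966024 = 493120992.
Step 3: Verify x_4² - 167·y_4² = 40609108229427698689 - 40609108229427698688 = 1 (should be 1). ✓

(x_1, y_1) = (168, 13); (x_4, y_4) = (6372527617, 493120992).


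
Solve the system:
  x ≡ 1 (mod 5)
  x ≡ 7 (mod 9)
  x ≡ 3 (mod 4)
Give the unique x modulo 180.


Moduli 5, 9, 4 are pairwise coprime; by CRT there is a unique solution modulo M = 5 · 9 · 4 = 180.
Solve pairwise, accumulating the modulus:
  Start with x ≡ 1 (mod 5).
  Combine with x ≡ 7 (mod 9): since gcd(5, 9) = 1, we get a unique residue mod 45.
    Write x = 1 + 5·t and substitute into x ≡ 7 (mod 9): 5·t ≡ 7 − 1 = 6 (mod 9).
    The inverse of 5 mod 9 is 2 (since 5·2 = 10 = 1·9 + 1), so t ≡ 2·6 = 12 ≡ 3 (mod 9).
    Then x = 1 + 5·3 = 16, valid modulo lcm(5, 9) = 45: x ≡ 16 (mod 45).
  Combine with x ≡ 3 (mod 4): since gcd(45, 4) = 1, we get a unique residue mod 180.
    Write x = 16 + 45·t and substitute into x ≡ 3 (mod 4): 45·t ≡ 3 − 16 = -13 (mod 4).
    Reduce coefficients mod 4: 1·t ≡ 3 (mod 4).
    So t ≡ 3 (mod 4).
    Then x = 16 + 45·3 = 151, valid modulo lcm(45, 4) = 180: x ≡ 151 (mod 180).
Verify: 151 mod 5 = 1 ✓, 151 mod 9 = 7 ✓, 151 mod 4 = 3 ✓.

x ≡ 151 (mod 180).


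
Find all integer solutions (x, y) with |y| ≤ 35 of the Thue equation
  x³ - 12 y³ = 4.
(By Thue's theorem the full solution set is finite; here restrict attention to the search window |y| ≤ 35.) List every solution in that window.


The equation is x³ - 12y³ = 4. For fixed y, x³ = 12·y³ + 4, so a solution requires the RHS to be a perfect cube.
Strategy: iterate y from -35 to 35, compute RHS = 12·y³ + 4, and check whether it is a (positive or negative) perfect cube.
Check small values of y:
  y = 0: RHS = 4 is not a perfect cube.
  y = 1: RHS = 16 is not a perfect cube.
  y = -1: RHS = -8 = (-2)³ ⇒ x = -2 works.
  y = 2: RHS = 100 is not a perfect cube.
  y = -2: RHS = -92 is not a perfect cube.
  y = 3: RHS = 328 is not a perfect cube.
  y = -3: RHS = -320 is not a perfect cube.
Continuing the search up to |y| = 35 finds no further solutions beyond those listed.
Collected solutions: (-2, -1).

Solutions (with |y| ≤ 35): (-2, -1).
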